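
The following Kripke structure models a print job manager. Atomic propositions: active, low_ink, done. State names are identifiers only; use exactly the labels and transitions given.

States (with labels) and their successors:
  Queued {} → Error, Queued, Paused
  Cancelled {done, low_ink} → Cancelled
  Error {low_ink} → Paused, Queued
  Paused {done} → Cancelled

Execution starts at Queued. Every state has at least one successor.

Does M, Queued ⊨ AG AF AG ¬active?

Satisfied

States satisfying AF AG ¬active: {Queued, Cancelled, Error, Paused}.
States satisfying AG AF AG ¬active: {Queued, Cancelled, Error, Paused}.
Every state reachable from Queued satisfies AF AG ¬active.
Queued ∈ Sat(AG AF AG ¬active).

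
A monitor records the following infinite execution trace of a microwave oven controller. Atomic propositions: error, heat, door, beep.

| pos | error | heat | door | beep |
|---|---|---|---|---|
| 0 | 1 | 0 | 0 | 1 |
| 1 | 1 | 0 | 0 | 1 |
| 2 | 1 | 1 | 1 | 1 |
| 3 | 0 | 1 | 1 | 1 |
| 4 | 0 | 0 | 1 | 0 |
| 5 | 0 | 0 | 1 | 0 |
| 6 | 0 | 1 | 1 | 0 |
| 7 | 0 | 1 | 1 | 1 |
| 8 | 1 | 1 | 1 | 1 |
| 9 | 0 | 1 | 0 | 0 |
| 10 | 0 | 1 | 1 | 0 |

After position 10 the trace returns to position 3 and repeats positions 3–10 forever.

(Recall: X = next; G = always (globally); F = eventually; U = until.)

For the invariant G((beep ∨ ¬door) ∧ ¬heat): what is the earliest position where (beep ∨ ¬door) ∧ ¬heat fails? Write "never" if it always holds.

2

Check (beep ∨ ¬door) ∧ ¬heat at each position in order: 0 ✓, 1 ✓.
At position 2 the labels are {beep, door, error, heat}, so (beep ∨ ¬door) ∧ ¬heat is false there. This is the first violation.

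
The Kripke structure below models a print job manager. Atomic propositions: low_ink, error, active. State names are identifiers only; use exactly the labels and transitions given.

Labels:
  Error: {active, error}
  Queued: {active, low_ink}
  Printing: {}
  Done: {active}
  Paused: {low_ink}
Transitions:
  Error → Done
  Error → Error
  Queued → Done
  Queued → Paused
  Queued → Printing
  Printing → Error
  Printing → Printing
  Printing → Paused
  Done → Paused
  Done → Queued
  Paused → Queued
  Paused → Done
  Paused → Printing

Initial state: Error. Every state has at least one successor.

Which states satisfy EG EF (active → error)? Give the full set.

States satisfying EF (active → error): {Error, Queued, Printing, Done, Paused}.
States satisfying EG EF (active → error): {Error, Queued, Printing, Done, Paused}.

{Error, Queued, Printing, Done, Paused}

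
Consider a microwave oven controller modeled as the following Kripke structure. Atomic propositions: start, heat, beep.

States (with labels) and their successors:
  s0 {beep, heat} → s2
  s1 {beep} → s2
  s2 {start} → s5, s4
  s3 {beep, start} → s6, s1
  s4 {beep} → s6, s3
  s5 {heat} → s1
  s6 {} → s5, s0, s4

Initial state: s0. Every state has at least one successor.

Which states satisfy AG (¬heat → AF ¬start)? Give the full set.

States satisfying ¬heat → AF ¬start: {s0, s1, s2, s3, s4, s5, s6}.
States satisfying AG (¬heat → AF ¬start): {s0, s1, s2, s3, s4, s5, s6}.

{s0, s1, s2, s3, s4, s5, s6}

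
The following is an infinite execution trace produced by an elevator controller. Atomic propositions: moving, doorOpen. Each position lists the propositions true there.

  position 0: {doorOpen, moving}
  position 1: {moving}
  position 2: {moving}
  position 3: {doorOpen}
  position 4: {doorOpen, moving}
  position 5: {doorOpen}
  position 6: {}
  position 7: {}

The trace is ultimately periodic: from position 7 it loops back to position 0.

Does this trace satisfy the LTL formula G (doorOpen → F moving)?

Holds

doorOpen → F moving holds at every position 0..7, and those are all positions ever visited, so G (doorOpen → F moving) holds.
Positions where doorOpen holds: 0, 3, 4, 5.
Check F moving at each: 0→ok, 3→ok, 4→ok, 5→ok.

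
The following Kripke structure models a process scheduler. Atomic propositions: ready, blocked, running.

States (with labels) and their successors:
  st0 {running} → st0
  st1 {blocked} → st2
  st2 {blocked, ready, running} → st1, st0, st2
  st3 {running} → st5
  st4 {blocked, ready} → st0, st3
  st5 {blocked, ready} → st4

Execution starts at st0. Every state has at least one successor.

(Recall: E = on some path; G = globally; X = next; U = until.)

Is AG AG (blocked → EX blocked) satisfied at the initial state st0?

States satisfying AG (blocked → EX blocked): {st0, st1, st2}.
States satisfying AG AG (blocked → EX blocked): {st0, st1, st2}.
Every state reachable from st0 satisfies AG (blocked → EX blocked).
st0 ∈ Sat(AG AG (blocked → EX blocked)).

Satisfied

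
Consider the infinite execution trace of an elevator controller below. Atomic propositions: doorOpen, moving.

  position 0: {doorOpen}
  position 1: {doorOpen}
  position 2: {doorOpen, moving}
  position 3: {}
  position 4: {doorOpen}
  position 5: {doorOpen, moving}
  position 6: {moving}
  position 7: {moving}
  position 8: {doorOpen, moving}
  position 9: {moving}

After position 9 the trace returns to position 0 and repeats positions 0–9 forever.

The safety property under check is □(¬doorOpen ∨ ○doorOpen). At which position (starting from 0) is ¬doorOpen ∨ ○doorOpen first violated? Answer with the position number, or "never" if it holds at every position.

2

Check ¬doorOpen ∨ ○doorOpen at each position in order: 0 ✓, 1 ✓.
At position 2 the labels are {doorOpen, moving} and the next position 3 has {}, so ¬doorOpen ∨ ○doorOpen is false there. This is the first violation.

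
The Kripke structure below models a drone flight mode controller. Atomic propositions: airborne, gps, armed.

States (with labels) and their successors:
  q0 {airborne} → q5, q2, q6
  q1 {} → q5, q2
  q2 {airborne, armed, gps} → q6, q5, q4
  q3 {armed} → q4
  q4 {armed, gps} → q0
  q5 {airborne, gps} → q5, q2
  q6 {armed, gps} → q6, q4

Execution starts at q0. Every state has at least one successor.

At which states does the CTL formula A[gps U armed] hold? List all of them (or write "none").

States satisfying gps: {q2, q4, q5, q6}.
States satisfying armed: {q2, q3, q4, q6}.
States satisfying A[gps U armed]: {q2, q3, q4, q6}.

{q2, q3, q4, q6}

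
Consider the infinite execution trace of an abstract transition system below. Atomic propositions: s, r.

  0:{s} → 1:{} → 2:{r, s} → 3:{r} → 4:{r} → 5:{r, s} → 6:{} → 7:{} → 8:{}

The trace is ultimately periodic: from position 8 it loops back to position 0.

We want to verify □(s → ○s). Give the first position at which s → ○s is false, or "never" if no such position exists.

0

At position 0 the labels are {s} and the next position 1 has {}, so s → ○s is false there. This is the first violation.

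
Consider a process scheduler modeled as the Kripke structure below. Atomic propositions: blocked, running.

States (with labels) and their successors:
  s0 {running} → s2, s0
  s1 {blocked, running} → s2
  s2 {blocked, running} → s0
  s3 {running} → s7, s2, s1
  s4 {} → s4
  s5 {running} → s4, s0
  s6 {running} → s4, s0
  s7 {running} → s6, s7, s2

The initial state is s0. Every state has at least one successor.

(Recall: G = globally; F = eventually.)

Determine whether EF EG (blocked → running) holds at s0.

Yes

States satisfying EG (blocked → running): {s0, s1, s2, s3, s4, s5, s6, s7}.
States satisfying EF EG (blocked → running): {s0, s1, s2, s3, s4, s5, s6, s7}.
Some path from s0 reaches a state where EG (blocked → running) holds.
s0 ∈ Sat(EF EG (blocked → running)).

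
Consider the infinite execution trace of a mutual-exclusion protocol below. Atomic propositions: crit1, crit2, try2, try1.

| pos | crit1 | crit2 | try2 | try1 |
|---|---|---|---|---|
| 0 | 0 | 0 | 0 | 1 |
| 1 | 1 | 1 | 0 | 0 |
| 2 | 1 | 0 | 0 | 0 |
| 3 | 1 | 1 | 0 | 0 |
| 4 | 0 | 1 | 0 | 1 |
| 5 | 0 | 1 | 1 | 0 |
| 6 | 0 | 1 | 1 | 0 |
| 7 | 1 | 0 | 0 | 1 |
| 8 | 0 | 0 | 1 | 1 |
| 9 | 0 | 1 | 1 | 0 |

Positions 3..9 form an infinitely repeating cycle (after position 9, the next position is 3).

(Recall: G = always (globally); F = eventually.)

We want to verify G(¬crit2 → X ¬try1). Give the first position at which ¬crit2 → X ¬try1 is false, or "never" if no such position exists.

7

Check ¬crit2 → X ¬try1 at each position in order: 0 ✓, 1 ✓, 2 ✓, 3 ✓, 4 ✓, 5 ✓, 6 ✓.
At position 7 the labels are {crit1, try1} and the next position 8 has {try1, try2}, so ¬crit2 → X ¬try1 is false there. This is the first violation.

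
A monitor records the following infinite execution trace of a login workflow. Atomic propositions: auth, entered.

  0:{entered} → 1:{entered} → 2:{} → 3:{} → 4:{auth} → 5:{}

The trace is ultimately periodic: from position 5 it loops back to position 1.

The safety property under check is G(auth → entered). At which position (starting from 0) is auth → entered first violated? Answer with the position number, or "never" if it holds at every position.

Check auth → entered at each position in order: 0 ✓, 1 ✓, 2 ✓, 3 ✓.
At position 4 the labels are {auth}, so auth → entered is false there. This is the first violation.

4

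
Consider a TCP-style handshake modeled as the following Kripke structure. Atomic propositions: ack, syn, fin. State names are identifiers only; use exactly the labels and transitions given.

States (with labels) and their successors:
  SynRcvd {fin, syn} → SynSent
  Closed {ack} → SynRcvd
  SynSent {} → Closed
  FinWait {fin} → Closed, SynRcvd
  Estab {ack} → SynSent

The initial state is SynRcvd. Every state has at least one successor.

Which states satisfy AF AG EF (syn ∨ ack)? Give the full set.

{SynRcvd, Closed, SynSent, FinWait, Estab}

States satisfying AG EF (syn ∨ ack): {SynRcvd, Closed, SynSent, FinWait, Estab}.
States satisfying AF AG EF (syn ∨ ack): {SynRcvd, Closed, SynSent, FinWait, Estab}.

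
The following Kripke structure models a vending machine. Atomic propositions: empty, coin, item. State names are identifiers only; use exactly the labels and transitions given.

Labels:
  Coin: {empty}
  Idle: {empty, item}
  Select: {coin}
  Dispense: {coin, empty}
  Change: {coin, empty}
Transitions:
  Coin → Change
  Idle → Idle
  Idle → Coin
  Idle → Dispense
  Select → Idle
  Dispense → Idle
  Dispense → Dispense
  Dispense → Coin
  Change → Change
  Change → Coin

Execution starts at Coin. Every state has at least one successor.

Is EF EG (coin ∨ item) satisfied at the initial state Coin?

Satisfied

States satisfying EG (coin ∨ item): {Idle, Select, Dispense, Change}.
States satisfying EF EG (coin ∨ item): {Coin, Idle, Select, Dispense, Change}.
Some path from Coin reaches a state where EG (coin ∨ item) holds.
Coin ∈ Sat(EF EG (coin ∨ item)).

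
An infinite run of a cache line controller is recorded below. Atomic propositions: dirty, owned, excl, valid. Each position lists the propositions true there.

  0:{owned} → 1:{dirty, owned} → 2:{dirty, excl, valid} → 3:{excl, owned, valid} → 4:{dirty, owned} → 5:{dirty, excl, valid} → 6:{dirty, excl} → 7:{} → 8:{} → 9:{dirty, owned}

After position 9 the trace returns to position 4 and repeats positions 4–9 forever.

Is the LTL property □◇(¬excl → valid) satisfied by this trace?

◇(¬excl → valid) holds at every position 0..9, and those are all positions ever visited, so □◇(¬excl → valid) holds.

Holds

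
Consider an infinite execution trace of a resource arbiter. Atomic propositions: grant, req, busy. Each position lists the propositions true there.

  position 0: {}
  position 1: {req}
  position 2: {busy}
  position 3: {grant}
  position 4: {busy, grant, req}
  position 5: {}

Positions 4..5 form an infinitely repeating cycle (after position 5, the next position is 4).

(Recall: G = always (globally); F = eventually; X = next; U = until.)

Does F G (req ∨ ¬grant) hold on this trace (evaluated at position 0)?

Yes

G (req ∨ ¬grant) holds at position 4, which is reachable from 0, so F G (req ∨ ¬grant) holds.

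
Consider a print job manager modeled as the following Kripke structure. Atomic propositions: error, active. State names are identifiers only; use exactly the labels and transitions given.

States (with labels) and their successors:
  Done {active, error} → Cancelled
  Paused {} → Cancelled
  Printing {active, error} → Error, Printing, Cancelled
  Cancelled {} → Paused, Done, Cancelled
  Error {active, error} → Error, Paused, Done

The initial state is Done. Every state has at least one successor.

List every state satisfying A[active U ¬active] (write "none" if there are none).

States satisfying active: {Done, Printing, Error}.
States satisfying ¬active: {Paused, Cancelled}.
States satisfying A[active U ¬active]: {Done, Paused, Cancelled}.

{Done, Paused, Cancelled}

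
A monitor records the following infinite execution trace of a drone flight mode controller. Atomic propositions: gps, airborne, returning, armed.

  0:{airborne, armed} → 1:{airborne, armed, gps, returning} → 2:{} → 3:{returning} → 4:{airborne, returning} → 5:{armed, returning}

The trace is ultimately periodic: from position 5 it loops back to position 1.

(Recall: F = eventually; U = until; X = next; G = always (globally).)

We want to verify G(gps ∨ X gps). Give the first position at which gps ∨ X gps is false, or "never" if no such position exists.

2

Check gps ∨ X gps at each position in order: 0 ✓, 1 ✓.
At position 2 the labels are {} and the next position 3 has {returning}, so gps ∨ X gps is false there. This is the first violation.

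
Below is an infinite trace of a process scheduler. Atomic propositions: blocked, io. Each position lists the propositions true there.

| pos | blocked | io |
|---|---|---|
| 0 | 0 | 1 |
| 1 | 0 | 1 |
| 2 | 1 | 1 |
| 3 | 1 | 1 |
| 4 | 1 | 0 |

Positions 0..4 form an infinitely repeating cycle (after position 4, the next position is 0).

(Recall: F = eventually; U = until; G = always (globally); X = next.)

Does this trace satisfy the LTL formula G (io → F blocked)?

io → F blocked holds at every position 0..4, and those are all positions ever visited, so G (io → F blocked) holds.
Positions where io holds: 0, 1, 2, 3.
Check F blocked at each: 0→ok, 1→ok, 2→ok, 3→ok.

Satisfied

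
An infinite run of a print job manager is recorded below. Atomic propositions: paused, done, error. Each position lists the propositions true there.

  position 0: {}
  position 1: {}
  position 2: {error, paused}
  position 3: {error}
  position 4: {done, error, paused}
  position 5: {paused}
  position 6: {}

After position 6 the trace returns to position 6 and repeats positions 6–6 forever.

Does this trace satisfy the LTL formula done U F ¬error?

Yes

Walking from position 0: F ¬error first holds at position 0, and done holds at every earlier position along the way, so done U F ¬error holds.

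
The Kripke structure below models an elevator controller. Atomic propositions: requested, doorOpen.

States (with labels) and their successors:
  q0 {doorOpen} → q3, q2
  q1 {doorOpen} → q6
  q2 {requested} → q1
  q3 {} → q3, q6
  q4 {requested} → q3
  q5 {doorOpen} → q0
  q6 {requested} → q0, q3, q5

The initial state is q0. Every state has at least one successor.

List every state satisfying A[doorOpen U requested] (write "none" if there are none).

States satisfying doorOpen: {q0, q1, q5}.
States satisfying requested: {q2, q4, q6}.
States satisfying A[doorOpen U requested]: {q1, q2, q4, q6}.

{q1, q2, q4, q6}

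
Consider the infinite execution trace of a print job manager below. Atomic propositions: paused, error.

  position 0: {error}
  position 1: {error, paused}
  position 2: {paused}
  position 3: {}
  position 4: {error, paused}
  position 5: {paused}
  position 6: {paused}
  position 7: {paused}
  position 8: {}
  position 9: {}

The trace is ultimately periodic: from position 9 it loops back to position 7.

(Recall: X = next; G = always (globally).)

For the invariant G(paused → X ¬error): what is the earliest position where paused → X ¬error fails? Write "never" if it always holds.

never

paused → X ¬error holds at every position 0..9, and those are all the positions the trace ever visits, so the invariant G(paused → X ¬error) is never violated.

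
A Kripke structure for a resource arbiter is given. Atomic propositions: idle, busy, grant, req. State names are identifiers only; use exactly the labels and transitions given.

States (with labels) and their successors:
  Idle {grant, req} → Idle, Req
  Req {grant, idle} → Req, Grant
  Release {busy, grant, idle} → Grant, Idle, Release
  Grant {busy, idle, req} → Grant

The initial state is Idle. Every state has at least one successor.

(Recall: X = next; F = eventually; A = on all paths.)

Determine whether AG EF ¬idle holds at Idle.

Violated

States satisfying EF ¬idle: {Idle, Release}.
States satisfying AG EF ¬idle: ∅.
Grant is reachable from Idle and violates EF ¬idle, so AG fails at Idle.
Idle ∉ Sat(AG EF ¬idle).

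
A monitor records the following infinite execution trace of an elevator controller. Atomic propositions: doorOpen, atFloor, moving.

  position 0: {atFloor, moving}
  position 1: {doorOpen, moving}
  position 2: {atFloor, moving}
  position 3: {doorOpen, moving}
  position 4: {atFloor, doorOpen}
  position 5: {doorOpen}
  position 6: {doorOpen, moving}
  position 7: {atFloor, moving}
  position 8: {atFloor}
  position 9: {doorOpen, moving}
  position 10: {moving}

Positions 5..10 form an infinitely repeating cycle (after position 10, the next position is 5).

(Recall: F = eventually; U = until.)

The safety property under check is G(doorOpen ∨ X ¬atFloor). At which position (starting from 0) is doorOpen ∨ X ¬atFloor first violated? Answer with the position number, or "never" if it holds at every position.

7

Check doorOpen ∨ X ¬atFloor at each position in order: 0 ✓, 1 ✓, 2 ✓, 3 ✓, 4 ✓, 5 ✓, 6 ✓.
At position 7 the labels are {atFloor, moving} and the next position 8 has {atFloor}, so doorOpen ∨ X ¬atFloor is false there. This is the first violation.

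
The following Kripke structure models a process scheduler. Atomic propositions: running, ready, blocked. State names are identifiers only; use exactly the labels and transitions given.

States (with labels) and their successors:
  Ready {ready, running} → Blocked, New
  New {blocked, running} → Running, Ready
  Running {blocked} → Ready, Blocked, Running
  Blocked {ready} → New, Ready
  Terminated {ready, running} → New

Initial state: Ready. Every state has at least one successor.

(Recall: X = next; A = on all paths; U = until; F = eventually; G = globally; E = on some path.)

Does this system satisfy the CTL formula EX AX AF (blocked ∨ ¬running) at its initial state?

Satisfied

States satisfying AX AF (blocked ∨ ¬running): {Ready, New, Running, Blocked, Terminated}.
States satisfying EX AX AF (blocked ∨ ¬running): {Ready, New, Running, Blocked, Terminated}.
Ready ∈ Sat(EX AX AF (blocked ∨ ¬running)).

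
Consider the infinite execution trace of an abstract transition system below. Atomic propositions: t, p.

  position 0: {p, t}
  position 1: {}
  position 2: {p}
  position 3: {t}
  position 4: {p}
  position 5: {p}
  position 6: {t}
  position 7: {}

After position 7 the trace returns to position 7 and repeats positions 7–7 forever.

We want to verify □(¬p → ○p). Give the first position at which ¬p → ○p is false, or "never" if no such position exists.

6

Check ¬p → ○p at each position in order: 0 ✓, 1 ✓, 2 ✓, 3 ✓, 4 ✓, 5 ✓.
At position 6 the labels are {t} and the next position 7 has {}, so ¬p → ○p is false there. This is the first violation.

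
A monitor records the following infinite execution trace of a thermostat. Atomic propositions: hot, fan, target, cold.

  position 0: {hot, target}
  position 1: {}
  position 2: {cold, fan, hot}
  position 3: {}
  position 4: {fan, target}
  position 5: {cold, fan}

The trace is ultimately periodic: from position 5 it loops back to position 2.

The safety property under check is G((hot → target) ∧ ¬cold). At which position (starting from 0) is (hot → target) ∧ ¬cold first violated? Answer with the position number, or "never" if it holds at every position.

2

Check (hot → target) ∧ ¬cold at each position in order: 0 ✓, 1 ✓.
At position 2 the labels are {cold, fan, hot}, so (hot → target) ∧ ¬cold is false there. This is the first violation.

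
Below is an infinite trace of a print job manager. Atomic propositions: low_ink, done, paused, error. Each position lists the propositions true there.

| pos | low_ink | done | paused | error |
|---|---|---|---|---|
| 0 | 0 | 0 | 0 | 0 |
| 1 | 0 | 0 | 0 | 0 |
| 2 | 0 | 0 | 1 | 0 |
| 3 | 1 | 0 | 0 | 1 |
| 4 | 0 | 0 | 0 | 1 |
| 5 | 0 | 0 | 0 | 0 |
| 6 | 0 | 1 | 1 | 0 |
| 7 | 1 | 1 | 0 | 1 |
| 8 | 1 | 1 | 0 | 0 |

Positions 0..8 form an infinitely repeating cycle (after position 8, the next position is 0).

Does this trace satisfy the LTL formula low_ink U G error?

Walking from position 0: at position 0, G error has not yet held and low_ink fails, so low_ink U G error is false.

Does not hold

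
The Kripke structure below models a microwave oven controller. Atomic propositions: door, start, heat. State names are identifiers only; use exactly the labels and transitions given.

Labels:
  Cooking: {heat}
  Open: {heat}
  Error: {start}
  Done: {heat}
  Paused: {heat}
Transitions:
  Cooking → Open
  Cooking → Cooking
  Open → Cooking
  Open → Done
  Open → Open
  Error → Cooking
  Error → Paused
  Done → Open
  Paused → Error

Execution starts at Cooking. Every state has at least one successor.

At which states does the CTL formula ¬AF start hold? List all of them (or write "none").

{Cooking, Open, Done}

States satisfying start: {Error}.
States satisfying AF start: {Error, Paused}.
States satisfying ¬AF start: {Cooking, Open, Done}.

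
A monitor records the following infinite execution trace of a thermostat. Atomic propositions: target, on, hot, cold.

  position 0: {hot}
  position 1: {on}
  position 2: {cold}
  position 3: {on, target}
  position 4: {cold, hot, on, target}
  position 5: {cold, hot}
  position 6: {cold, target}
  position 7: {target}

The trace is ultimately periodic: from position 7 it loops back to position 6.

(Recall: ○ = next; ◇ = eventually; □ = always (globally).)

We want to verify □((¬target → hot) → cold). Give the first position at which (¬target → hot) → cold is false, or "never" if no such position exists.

At position 0 the labels are {hot}, so (¬target → hot) → cold is false there. This is the first violation.

0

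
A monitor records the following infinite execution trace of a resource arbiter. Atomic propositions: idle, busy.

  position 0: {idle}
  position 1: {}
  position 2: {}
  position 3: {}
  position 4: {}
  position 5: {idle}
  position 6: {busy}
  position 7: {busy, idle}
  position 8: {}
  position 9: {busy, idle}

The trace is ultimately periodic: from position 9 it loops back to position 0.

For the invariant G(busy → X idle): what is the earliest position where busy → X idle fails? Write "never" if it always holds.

Check busy → X idle at each position in order: 0 ✓, 1 ✓, 2 ✓, 3 ✓, 4 ✓, 5 ✓, 6 ✓.
At position 7 the labels are {busy, idle} and the next position 8 has {}, so busy → X idle is false there. This is the first violation.

7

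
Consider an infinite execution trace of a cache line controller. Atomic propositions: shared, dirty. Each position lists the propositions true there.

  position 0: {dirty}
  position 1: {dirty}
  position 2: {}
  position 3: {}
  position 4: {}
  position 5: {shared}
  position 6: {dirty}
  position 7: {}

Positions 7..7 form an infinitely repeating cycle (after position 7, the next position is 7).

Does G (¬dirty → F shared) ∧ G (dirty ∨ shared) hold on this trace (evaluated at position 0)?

¬dirty → F shared must hold at every position from 0 onward. It fails at position 7, so G (¬dirty → F shared) is false.
Positions where ¬dirty holds: 2, 3, 4, 5, 7.
Check F shared at each: 2→ok, 3→ok, 4→ok, 5→ok, 7→fails.
dirty ∨ shared must hold at every position from 0 onward. It fails at position 2, so G (dirty ∨ shared) is false.
At position 0: G (¬dirty → F shared) is false; G (dirty ∨ shared) is false; so G (¬dirty → F shared) ∧ G (dirty ∨ shared) is false.

No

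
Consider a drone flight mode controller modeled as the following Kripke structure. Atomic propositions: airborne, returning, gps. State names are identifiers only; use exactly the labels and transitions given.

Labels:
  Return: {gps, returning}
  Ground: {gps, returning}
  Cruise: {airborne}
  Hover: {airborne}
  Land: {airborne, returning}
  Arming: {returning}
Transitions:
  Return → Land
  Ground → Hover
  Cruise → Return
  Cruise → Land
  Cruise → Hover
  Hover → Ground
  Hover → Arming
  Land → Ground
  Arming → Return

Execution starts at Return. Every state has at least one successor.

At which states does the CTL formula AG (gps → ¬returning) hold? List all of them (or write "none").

none

States satisfying gps → ¬returning: {Cruise, Hover, Land, Arming}.
States satisfying AG (gps → ¬returning): ∅.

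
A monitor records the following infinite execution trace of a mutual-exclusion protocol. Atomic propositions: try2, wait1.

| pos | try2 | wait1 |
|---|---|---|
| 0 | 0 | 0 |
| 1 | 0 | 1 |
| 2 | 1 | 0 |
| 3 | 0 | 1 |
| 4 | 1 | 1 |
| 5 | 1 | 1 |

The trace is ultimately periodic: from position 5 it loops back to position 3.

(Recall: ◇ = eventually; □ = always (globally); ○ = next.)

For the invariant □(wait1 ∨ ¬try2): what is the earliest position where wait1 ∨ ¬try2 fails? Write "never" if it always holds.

2

Check wait1 ∨ ¬try2 at each position in order: 0 ✓, 1 ✓.
At position 2 the labels are {try2}, so wait1 ∨ ¬try2 is false there. This is the first violation.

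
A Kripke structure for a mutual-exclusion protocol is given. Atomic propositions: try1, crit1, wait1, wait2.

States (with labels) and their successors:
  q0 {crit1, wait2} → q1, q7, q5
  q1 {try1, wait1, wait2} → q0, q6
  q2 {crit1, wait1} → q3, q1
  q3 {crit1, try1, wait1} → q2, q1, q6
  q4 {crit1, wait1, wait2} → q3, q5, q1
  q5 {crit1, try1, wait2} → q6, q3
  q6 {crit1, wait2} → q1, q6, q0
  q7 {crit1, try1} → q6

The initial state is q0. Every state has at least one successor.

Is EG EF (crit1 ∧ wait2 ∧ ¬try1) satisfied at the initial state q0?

Satisfied

States satisfying EF (crit1 ∧ wait2 ∧ ¬try1): {q0, q1, q2, q3, q4, q5, q6, q7}.
States satisfying EG EF (crit1 ∧ wait2 ∧ ¬try1): {q0, q1, q2, q3, q4, q5, q6, q7}.
q0 ∈ Sat(EG EF (crit1 ∧ wait2 ∧ ¬try1)).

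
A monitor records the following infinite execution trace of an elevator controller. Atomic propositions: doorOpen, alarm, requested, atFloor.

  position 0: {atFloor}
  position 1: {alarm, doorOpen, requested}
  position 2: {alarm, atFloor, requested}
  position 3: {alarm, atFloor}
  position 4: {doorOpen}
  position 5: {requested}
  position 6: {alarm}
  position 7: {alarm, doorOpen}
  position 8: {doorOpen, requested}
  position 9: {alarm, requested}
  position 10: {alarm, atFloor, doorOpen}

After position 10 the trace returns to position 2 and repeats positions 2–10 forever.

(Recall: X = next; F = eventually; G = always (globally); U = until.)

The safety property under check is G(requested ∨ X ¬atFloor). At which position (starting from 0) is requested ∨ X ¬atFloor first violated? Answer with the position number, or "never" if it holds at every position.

10

Check requested ∨ X ¬atFloor at each position in order: 0 ✓, 1 ✓, 2 ✓, 3 ✓, 4 ✓, 5 ✓, 6 ✓, 7 ✓, 8 ✓, 9 ✓.
At position 10 the labels are {alarm, atFloor, doorOpen} and the next position 2 has {alarm, atFloor, requested}, so requested ∨ X ¬atFloor is false there. This is the first violation.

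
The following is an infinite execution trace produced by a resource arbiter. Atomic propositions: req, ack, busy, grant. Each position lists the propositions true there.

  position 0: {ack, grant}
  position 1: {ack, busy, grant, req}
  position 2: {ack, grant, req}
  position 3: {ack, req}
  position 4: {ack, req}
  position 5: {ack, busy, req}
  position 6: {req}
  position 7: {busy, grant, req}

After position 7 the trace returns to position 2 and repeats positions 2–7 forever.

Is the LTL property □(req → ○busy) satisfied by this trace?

req → ○busy must hold at every position from 0 onward. It fails at position 1, so □(req → ○busy) is false.
Positions where req holds: 1, 2, 3, 4, 5, 6, 7.
Check ○busy at each: 1→fails, 2→fails, 3→fails, 4→ok, 5→fails, 6→ok, 7→fails.

No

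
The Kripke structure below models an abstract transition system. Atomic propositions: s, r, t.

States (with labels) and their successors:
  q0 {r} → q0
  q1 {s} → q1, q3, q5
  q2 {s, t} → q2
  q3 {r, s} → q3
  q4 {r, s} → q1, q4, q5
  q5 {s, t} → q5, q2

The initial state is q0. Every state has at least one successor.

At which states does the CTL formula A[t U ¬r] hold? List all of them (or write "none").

States satisfying t: {q2, q5}.
States satisfying ¬r: {q1, q2, q5}.
States satisfying A[t U ¬r]: {q1, q2, q5}.

{q1, q2, q5}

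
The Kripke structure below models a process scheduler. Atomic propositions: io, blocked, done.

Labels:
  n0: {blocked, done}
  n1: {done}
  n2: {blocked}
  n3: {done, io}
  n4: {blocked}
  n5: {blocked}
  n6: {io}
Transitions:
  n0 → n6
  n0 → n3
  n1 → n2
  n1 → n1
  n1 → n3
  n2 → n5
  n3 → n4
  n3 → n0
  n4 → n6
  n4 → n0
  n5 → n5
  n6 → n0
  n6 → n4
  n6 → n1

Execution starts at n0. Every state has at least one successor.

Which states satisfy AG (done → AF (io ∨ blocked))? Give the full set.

States satisfying done → AF (io ∨ blocked): {n0, n2, n3, n4, n5, n6}.
States satisfying AG (done → AF (io ∨ blocked)): {n2, n5}.

{n2, n5}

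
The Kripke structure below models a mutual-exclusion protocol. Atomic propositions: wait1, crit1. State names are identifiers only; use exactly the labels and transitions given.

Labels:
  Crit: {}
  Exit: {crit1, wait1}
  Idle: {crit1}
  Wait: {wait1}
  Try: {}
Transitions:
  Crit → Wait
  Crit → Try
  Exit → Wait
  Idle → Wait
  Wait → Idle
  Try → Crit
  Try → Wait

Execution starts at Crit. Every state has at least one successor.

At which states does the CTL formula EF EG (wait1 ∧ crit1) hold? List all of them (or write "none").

States satisfying EG (wait1 ∧ crit1): ∅.
States satisfying EF EG (wait1 ∧ crit1): ∅.

none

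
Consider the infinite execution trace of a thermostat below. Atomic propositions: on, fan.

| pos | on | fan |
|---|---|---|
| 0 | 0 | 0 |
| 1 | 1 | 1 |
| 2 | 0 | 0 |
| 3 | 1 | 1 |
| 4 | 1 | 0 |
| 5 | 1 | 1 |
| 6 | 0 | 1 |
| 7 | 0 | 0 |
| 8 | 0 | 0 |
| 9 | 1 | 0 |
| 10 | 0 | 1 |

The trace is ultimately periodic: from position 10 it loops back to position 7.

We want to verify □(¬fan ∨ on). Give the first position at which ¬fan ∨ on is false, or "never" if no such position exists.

Check ¬fan ∨ on at each position in order: 0 ✓, 1 ✓, 2 ✓, 3 ✓, 4 ✓, 5 ✓.
At position 6 the labels are {fan}, so ¬fan ∨ on is false there. This is the first violation.

6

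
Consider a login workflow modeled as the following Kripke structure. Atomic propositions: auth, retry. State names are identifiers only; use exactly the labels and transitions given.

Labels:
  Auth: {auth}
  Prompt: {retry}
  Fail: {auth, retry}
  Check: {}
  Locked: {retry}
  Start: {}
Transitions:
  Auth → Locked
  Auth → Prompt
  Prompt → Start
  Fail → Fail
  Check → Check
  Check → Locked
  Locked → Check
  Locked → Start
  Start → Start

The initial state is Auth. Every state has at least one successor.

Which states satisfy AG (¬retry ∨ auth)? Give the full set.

States satisfying ¬retry ∨ auth: {Auth, Fail, Check, Start}.
States satisfying AG (¬retry ∨ auth): {Fail, Start}.

{Fail, Start}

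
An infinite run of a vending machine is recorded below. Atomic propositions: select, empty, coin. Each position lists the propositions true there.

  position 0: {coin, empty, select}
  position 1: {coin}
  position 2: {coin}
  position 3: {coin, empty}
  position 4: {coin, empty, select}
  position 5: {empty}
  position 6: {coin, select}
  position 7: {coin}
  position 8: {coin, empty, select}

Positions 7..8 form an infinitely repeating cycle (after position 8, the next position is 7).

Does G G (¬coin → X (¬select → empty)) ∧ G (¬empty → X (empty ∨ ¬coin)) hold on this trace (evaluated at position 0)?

Violated

G (¬coin → X (¬select → empty)) holds at every position 0..8, and those are all positions ever visited, so G G (¬coin → X (¬select → empty)) holds.
¬empty → X (empty ∨ ¬coin) must hold at every position from 0 onward. It fails at position 1, so G (¬empty → X (empty ∨ ¬coin)) is false.
Positions where ¬empty holds: 1, 2, 6, 7.
Check X (empty ∨ ¬coin) at each: 1→fails, 2→ok, 6→fails, 7→ok.
At position 0: G G (¬coin → X (¬select → empty)) is true; G (¬empty → X (empty ∨ ¬coin)) is false; so G G (¬coin → X (¬select → empty)) ∧ G (¬empty → X (empty ∨ ¬coin)) is false.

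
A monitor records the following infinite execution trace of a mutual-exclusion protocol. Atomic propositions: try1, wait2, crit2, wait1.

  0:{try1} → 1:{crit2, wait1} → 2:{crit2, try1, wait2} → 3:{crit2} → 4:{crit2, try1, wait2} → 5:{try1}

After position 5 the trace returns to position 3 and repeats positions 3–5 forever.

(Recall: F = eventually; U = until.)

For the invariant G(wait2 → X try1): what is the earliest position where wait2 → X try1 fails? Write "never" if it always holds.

Check wait2 → X try1 at each position in order: 0 ✓, 1 ✓.
At position 2 the labels are {crit2, try1, wait2} and the next position 3 has {crit2}, so wait2 → X try1 is false there. This is the first violation.

2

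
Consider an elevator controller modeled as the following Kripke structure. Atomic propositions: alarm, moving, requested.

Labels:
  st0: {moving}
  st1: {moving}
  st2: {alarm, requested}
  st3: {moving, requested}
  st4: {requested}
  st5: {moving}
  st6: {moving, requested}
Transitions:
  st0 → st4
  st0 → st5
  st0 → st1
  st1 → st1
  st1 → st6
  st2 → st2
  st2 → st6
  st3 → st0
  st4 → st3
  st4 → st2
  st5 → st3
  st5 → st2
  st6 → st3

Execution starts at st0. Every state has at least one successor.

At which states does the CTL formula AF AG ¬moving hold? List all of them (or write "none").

none

States satisfying AG ¬moving: ∅.
States satisfying AF AG ¬moving: ∅.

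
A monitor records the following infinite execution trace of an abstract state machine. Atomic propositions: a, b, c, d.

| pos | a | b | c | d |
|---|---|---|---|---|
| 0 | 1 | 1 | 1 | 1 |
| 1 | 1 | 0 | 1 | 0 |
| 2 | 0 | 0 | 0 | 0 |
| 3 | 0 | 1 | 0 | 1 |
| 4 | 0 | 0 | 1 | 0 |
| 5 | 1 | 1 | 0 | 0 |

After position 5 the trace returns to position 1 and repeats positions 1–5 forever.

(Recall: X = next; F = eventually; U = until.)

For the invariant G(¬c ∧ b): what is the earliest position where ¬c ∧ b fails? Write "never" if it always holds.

0

At position 0 the labels are {a, b, c, d}, so ¬c ∧ b is false there. This is the first violation.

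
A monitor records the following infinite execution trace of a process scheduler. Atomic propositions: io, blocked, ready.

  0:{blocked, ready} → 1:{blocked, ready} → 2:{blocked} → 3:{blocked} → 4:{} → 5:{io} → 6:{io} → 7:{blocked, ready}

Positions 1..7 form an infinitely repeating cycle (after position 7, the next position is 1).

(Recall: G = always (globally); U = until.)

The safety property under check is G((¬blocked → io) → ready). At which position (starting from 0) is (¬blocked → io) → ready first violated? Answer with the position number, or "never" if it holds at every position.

2

Check (¬blocked → io) → ready at each position in order: 0 ✓, 1 ✓.
At position 2 the labels are {blocked}, so (¬blocked → io) → ready is false there. This is the first violation.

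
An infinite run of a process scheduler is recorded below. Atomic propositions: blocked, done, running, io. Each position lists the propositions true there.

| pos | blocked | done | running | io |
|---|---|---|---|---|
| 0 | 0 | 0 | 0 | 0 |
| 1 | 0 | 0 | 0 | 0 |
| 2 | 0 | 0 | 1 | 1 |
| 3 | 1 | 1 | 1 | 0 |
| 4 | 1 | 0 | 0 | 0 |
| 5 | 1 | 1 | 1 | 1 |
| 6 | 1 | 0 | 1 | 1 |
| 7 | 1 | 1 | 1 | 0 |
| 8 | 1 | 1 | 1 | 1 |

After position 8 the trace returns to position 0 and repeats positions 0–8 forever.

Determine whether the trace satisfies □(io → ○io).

io → ○io must hold at every position from 0 onward. It fails at position 2, so □(io → ○io) is false.
Positions where io holds: 2, 5, 6, 8.
Check ○io at each: 2→fails, 5→ok, 6→fails, 8→fails.

Does not hold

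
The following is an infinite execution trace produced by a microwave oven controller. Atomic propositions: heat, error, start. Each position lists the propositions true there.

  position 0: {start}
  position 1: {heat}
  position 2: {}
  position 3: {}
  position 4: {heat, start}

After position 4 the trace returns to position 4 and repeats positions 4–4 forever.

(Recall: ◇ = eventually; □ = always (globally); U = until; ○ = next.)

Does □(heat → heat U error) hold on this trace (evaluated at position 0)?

No

heat → heat U error must hold at every position from 0 onward. It fails at position 1, so □(heat → heat U error) is false.
Positions where heat holds: 1, 4.
Check heat U error at each: 1→fails, 4→fails.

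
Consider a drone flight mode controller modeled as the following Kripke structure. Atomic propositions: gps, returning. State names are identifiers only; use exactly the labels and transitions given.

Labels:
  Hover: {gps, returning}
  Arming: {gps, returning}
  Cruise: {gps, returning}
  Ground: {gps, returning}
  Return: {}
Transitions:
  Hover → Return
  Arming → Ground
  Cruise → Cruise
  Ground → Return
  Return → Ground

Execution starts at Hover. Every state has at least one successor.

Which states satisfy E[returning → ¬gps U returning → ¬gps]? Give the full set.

{Return}

States satisfying returning → ¬gps: {Return}.
States satisfying E[returning → ¬gps U returning → ¬gps]: {Return}.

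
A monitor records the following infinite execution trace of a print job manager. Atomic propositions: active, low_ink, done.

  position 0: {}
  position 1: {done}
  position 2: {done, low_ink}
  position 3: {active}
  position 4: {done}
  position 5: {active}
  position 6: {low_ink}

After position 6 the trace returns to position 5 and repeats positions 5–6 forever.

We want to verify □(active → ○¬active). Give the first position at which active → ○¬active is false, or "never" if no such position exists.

never

active → ○¬active holds at every position 0..6, and those are all the positions the trace ever visits, so the invariant □(active → ○¬active) is never violated.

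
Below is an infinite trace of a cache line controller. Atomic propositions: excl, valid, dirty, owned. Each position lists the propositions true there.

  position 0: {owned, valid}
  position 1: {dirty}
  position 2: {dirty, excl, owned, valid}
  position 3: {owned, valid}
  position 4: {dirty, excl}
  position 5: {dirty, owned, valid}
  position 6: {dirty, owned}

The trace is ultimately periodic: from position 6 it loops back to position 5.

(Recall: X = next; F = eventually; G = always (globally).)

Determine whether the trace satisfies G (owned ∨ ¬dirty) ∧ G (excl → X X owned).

owned ∨ ¬dirty must hold at every position from 0 onward. It fails at position 1, so G (owned ∨ ¬dirty) is false.
excl → X X owned must hold at every position from 0 onward. It fails at position 2, so G (excl → X X owned) is false.
Positions where excl holds: 2, 4.
Check X X owned at each: 2→fails, 4→ok.
At position 0: G (owned ∨ ¬dirty) is false; G (excl → X X owned) is false; so G (owned ∨ ¬dirty) ∧ G (excl → X X owned) is false.

No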